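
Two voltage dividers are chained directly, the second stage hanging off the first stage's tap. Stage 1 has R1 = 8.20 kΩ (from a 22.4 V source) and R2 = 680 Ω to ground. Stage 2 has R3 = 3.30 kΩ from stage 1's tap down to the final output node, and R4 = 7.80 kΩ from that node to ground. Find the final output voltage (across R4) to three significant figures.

V_out ≈ 1.14 V

Stage 2 presents R3+R4 = 11100 Ω as a load on stage 1's tap.
Stage 1's lower leg becomes R2‖(R3+R4) = 640.7 Ω, so V_mid = 22.4 × 640.7/8841 = 1.623 V.
Stage 2 is itself unloaded: V_out = V_mid × R4/(R3+R4) = 1.623 × 7800/11100 = 1.14 V.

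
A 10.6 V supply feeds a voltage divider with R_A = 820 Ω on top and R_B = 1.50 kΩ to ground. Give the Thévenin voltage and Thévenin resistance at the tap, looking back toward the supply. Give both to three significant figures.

V_th = 6.85 V, R_th = 530 Ω

V_th is the open-circuit tap voltage: 10.6 × 1500/(820 + 1500) = 6.85 V.
With the supply zeroed, R_A and R_B appear in parallel from the tap: R_th = R_A‖R_B = (820 × 1500)/2320 = 530 Ω.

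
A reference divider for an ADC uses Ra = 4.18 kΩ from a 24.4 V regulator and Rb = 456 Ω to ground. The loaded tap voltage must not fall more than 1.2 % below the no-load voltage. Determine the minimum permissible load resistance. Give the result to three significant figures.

R_L(min) ≈ 33.9 kΩ

Output resistance R_th = Ra‖Rb = (4180 × 456)/4636 = 411.1 Ω.
The fractional drop is R_th/(R_th + R_L); requiring this ≤ 0.0120 gives R_L ≥ R_th(1/0.0120 − 1) = 411.1 × 82.33 = 33.9 kΩ.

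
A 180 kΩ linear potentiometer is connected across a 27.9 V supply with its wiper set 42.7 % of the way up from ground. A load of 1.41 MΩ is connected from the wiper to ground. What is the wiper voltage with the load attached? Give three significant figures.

The wiper splits the pot into (1−α)R = 103.1 kΩ above and αR = 76.86 kΩ below.
Lower section ‖ load = 72.89 kΩ.
V_wiper = 27.9 × 72.89/(103.1 + 72.89) = 11.6 V.

V ≈ 11.6 V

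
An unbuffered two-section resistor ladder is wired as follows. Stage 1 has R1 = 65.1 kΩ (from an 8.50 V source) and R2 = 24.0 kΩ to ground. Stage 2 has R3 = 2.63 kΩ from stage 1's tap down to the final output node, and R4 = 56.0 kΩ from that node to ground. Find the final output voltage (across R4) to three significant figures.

Stage 2 presents R3+R4 = 58.63 kΩ as a load on stage 1's tap.
Stage 1's lower leg becomes R2‖(R3+R4) = 17.03 kΩ, so V_mid = 8.50 × 17.03/82.13 = 1.762 V.
Stage 2 is itself unloaded: V_out = V_mid × R4/(R3+R4) = 1.762 × 56.0/58.63 = 1.68 V.

V_out ≈ 1.68 V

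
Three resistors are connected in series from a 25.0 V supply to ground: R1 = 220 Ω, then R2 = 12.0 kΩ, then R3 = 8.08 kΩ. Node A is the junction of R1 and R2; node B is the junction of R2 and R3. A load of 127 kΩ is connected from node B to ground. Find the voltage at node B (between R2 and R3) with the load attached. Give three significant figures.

V ≈ 9.58 V

At node B, R3 is in parallel with the load: R3‖R_L = 7597 Ω.
Below node A the resistance is R2 + (R3‖R_L) = 19600 Ω, so V_A = 25.0 × 19600/19820 = 24.72 V.
Then V_B = V_A × (R3‖R_L)/(R2 + R3‖R_L) = 24.72 × 7597/19600 = 9.58 V.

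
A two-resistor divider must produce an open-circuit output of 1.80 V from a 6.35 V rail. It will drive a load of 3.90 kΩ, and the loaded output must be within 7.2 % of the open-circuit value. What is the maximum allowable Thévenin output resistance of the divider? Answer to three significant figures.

Loading drop = R_th/(R_th + R_L) ≤ 0.0720, so R_th ≤ R_L · ε/(1−ε) = 3.90 kΩ × 0.0720/0.9280 = 303 Ω.

R_th ≤ 303 Ω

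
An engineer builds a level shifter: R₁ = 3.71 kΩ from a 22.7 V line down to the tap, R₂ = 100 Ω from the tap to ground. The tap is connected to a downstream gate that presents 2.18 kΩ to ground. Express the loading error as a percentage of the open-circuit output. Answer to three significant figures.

4.28 %

The divider's output (Thévenin) resistance is R₁‖R₂ = 97.38 Ω.
Fractional drop under load = R_th/(R_th + R_L) = 97.38 / (97.38 + 2180) = 0.04276.
So the output falls by 4.28 %.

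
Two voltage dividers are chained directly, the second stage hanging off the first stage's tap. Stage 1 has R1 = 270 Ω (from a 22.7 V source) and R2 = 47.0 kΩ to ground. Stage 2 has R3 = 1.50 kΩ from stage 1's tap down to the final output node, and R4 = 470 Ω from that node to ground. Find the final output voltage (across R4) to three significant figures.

Stage 2 presents R3+R4 = 1970 Ω as a load on stage 1's tap.
Stage 1's lower leg becomes R2‖(R3+R4) = 1891 Ω, so V_mid = 22.7 × 1891/2161 = 19.86 V.
Stage 2 is itself unloaded: V_out = V_mid × R4/(R3+R4) = 19.86 × 470/1970 = 4.74 V.

V_out ≈ 4.74 V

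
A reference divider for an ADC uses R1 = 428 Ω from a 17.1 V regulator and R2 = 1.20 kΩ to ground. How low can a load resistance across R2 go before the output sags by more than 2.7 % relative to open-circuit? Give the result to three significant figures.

Output resistance R_th = R1‖R2 = (428 × 1200)/1628 = 315.5 Ω.
The fractional drop is R_th/(R_th + R_L); requiring this ≤ 0.0270 gives R_L ≥ R_th(1/0.0270 − 1) = 315.5 × 36.04 = 11.4 kΩ.

R_L(min) ≈ 11.4 kΩ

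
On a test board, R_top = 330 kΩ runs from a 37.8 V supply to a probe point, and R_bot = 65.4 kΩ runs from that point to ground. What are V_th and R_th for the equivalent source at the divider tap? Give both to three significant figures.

V_th = 6.25 V, R_th = 54.6 kΩ

V_th is the open-circuit tap voltage: 37.8 × 65.4/(330 + 65.4) = 6.25 V.
With the supply zeroed, R_top and R_bot appear in parallel from the tap: R_th = R_top‖R_bot = (330 × 65.4)/395.4 = 54.6 kΩ.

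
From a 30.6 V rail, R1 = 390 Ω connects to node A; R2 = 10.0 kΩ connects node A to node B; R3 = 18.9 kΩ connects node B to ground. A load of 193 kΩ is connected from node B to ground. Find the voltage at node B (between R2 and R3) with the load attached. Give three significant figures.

At node B, R3 is in parallel with the load: R3‖R_L = 17210 Ω.
Below node A the resistance is R2 + (R3‖R_L) = 27210 Ω, so V_A = 30.6 × 27210/27600 = 30.17 V.
Then V_B = V_A × (R3‖R_L)/(R2 + R3‖R_L) = 30.17 × 17210/27210 = 19.1 V.

V ≈ 19.1 V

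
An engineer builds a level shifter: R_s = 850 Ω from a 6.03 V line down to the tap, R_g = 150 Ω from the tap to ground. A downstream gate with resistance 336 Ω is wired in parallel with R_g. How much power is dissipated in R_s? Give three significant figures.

P ≈ 34.0 mW

Total resistance from the source is R_s + (R_g‖R_L) = 953.7 Ω, so I = 6.03/953.7 Ω = 6.323 mA.
P = I²·R_s = (6.323 mA)² × 850 Ω = 34.0 mW.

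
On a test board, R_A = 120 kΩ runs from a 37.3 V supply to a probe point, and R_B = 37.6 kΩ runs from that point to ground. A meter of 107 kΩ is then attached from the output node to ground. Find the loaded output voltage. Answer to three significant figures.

The load sits in parallel with R_B: R_B‖R_L = (37.6 × 107) / (37.6 + 107) = 27.82 kΩ.
V_out = 37.3 × 27.82 / (120 + 27.82) = 37.3 × 27.82/147.8 = 7.02 V.

V_out ≈ 7.02 V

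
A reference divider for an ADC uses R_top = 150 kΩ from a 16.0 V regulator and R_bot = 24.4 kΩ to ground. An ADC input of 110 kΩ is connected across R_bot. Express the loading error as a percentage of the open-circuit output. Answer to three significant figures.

The divider's output (Thévenin) resistance is R_top‖R_bot = 20.99 kΩ.
Fractional drop under load = R_th/(R_th + R_L) = 20.99 / (20.99 + 110) = 0.1602.
So the output falls by 16.0 %.

16.0 %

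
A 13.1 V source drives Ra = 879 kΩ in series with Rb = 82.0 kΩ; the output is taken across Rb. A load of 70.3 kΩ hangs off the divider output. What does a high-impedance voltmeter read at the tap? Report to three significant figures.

V_out ≈ 0.541 V

The load sits in parallel with Rb: Rb‖R_L = (82.0 × 70.3) / (82.0 + 70.3) = 37.85 kΩ.
V_out = 13.1 × 37.85 / (879 + 37.85) = 13.1 × 37.85/916.9 = 0.541 V.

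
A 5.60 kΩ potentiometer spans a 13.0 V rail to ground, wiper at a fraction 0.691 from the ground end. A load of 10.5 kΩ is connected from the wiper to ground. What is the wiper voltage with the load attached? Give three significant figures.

The wiper splits the pot into (1−α)R = 1.730 kΩ above and αR = 3.870 kΩ below.
Lower section ‖ load = 2.828 kΩ.
V_wiper = 13.0 × 2.828/(1.730 + 2.828) = 8.06 V.

V ≈ 8.06 V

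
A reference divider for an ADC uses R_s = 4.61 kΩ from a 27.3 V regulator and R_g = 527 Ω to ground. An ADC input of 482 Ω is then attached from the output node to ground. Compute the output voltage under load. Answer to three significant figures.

The load sits in parallel with R_g: R_g‖R_L = (527 × 482) / (527 + 482) = 251.7 Ω.
V_out = 27.3 × 251.7 / (4610 + 251.7) = 27.3 × 251.7/4862 = 1.41 V.

V_out ≈ 1.41 V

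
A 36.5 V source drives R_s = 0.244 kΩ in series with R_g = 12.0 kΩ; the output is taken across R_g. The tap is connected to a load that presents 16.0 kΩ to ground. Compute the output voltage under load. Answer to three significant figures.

The load sits in parallel with R_g: R_g‖R_L = (12000 × 16000) / (12000 + 16000) = 6857 Ω.
V_out = 36.5 × 6857 / (244 + 6857) = 36.5 × 6857/7101 = 35.2 V.

V_out ≈ 35.2 V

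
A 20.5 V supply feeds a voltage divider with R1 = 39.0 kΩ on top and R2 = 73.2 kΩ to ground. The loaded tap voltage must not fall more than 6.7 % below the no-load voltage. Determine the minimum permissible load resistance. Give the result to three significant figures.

R_L(min) ≈ 354 kΩ

Output resistance R_th = R1‖R2 = (39.0 × 73.2)/112.2 = 25.44 kΩ.
The fractional drop is R_th/(R_th + R_L); requiring this ≤ 0.0670 gives R_L ≥ R_th(1/0.0670 − 1) = 25.44 × 13.93 = 354 kΩ.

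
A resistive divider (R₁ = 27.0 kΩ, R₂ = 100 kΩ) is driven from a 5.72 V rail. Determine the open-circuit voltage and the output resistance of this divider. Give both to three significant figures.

V_th is the open-circuit tap voltage: 5.72 × 100/(27.0 + 100) = 4.50 V.
With the supply zeroed, R₁ and R₂ appear in parallel from the tap: R_th = R₁‖R₂ = (27.0 × 100)/127.0 = 21.3 kΩ.

V_th = 4.50 V, R_th = 21.3 kΩ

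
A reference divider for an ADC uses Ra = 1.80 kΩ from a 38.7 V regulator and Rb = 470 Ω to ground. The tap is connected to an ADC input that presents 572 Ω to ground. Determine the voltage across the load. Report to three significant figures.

V_out ≈ 4.85 V

The load sits in parallel with Rb: Rb‖R_L = (470 × 572) / (470 + 572) = 258.0 Ω.
V_out = 38.7 × 258.0 / (1800 + 258.0) = 38.7 × 258.0/2058 = 4.85 V.
(Unloaded it would have been 8.01 V.)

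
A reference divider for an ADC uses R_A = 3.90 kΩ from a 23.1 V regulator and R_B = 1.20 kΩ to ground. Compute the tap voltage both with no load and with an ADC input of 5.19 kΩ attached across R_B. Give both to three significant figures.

Open-circuit: V = 23.1 × 1.20/(3.90 + 1.20) = 5.44 V.
With the load, R_B becomes R_B‖R_L = 0.9746 kΩ, so V = 23.1 × 0.9746/4.875 = 4.62 V.

Unloaded: 5.44 V; loaded: 4.62 V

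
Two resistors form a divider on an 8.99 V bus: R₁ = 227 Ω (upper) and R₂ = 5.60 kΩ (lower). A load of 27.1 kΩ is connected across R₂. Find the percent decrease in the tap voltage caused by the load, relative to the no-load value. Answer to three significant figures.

The divider's output (Thévenin) resistance is R₁‖R₂ = 218.2 Ω.
Fractional drop under load = R_th/(R_th + R_L) = 218.2 / (218.2 + 27100) = 0.007986.
So the output falls by 0.799 %.

0.799 %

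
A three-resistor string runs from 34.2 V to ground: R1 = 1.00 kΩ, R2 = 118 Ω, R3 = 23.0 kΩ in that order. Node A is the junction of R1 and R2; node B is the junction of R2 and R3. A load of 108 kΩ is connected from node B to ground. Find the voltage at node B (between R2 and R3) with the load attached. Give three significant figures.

At node B, R3 is in parallel with the load: R3‖R_L = 18960 Ω.
Below node A the resistance is R2 + (R3‖R_L) = 19080 Ω, so V_A = 34.2 × 19080/20080 = 32.50 V.
Then V_B = V_A × (R3‖R_L)/(R2 + R3‖R_L) = 32.50 × 18960/19080 = 32.3 V.

V ≈ 32.3 V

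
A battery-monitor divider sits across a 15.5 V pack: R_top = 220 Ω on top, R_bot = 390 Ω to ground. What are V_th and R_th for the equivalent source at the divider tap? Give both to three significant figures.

V_th is the open-circuit tap voltage: 15.5 × 390/(220 + 390) = 9.91 V.
With the supply zeroed, R_top and R_bot appear in parallel from the tap: R_th = R_top‖R_bot = (220 × 390)/610.0 = 141 Ω.

V_th = 9.91 V, R_th = 141 Ω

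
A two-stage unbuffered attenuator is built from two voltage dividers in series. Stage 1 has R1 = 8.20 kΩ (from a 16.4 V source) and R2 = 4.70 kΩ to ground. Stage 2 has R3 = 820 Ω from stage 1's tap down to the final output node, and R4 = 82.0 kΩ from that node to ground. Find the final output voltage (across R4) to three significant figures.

V_out ≈ 5.71 V

Stage 2 presents R3+R4 = 82820 Ω as a load on stage 1's tap.
Stage 1's lower leg becomes R2‖(R3+R4) = 4448 Ω, so V_mid = 16.4 × 4448/12650 = 5.767 V.
Stage 2 is itself unloaded: V_out = V_mid × R4/(R3+R4) = 5.767 × 82000/82820 = 5.71 V.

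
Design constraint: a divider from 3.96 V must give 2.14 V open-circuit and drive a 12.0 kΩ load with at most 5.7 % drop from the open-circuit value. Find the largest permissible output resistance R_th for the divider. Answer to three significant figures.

R_th ≤ 725 Ω

Loading drop = R_th/(R_th + R_L) ≤ 0.0570, so R_th ≤ R_L · ε/(1−ε) = 12.0 kΩ × 0.0570/0.9430 = 725 Ω.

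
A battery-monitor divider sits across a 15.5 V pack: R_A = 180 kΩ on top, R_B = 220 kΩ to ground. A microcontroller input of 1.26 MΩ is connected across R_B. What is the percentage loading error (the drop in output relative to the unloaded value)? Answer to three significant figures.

The divider's output (Thévenin) resistance is R_A‖R_B = 99.00 kΩ.
Fractional drop under load = R_th/(R_th + R_L) = 99.00 / (99.00 + 1260) = 0.07285.
So the output falls by 7.28 %.

7.28 %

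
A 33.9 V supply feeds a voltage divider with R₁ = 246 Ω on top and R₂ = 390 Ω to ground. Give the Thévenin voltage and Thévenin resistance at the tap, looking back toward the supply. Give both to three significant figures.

V_th = 20.8 V, R_th = 151 Ω

V_th is the open-circuit tap voltage: 33.9 × 390/(246 + 390) = 20.8 V.
With the supply zeroed, R₁ and R₂ appear in parallel from the tap: R_th = R₁‖R₂ = (246 × 390)/636.0 = 151 Ω.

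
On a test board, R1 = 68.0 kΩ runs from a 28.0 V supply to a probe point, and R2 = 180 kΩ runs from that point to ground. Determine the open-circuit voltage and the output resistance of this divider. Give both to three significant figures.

V_th = 20.3 V, R_th = 49.4 kΩ

V_th is the open-circuit tap voltage: 28.0 × 180/(68.0 + 180) = 20.3 V.
With the supply zeroed, R1 and R2 appear in parallel from the tap: R_th = R1‖R2 = (68.0 × 180)/248.0 = 49.4 kΩ.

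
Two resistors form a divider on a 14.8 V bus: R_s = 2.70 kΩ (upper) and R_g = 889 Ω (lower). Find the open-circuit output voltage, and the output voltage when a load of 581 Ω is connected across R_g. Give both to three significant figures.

Open-circuit: V = 14.8 × 889/(2700 + 889) = 3.67 V.
With the load, R_g becomes R_g‖R_L = 351.4 Ω, so V = 14.8 × 351.4/3051 = 1.70 V.

Unloaded: 3.67 V; loaded: 1.70 V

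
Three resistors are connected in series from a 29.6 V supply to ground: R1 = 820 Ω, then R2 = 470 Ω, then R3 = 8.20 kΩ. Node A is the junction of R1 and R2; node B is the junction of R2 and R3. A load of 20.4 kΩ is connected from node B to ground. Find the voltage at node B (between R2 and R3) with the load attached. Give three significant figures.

At node B, R3 is in parallel with the load: R3‖R_L = 5849 Ω.
Below node A the resistance is R2 + (R3‖R_L) = 6319 Ω, so V_A = 29.6 × 6319/7139 = 26.20 V.
Then V_B = V_A × (R3‖R_L)/(R2 + R3‖R_L) = 26.20 × 5849/6319 = 24.3 V.

V ≈ 24.3 V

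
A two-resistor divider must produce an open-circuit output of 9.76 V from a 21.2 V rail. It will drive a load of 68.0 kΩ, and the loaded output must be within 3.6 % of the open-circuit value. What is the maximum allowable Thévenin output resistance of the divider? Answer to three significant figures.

R_th ≤ 2.54 kΩ

Loading drop = R_th/(R_th + R_L) ≤ 0.0360, so R_th ≤ R_L · ε/(1−ε) = 68.0 kΩ × 0.0360/0.9640 = 2.54 kΩ.
(Any R1, R2 with R2/(R1+R2) = 0.460 and R1‖R2 ≤ 2.54 kΩ will meet the spec.)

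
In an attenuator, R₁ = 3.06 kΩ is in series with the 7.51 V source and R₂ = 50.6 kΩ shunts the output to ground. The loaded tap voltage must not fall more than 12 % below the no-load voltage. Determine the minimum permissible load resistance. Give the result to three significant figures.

R_L(min) ≈ 21.2 kΩ

Output resistance R_th = R₁‖R₂ = (3.06 × 50.6)/53.66 = 2.886 kΩ.
The fractional drop is R_th/(R_th + R_L); requiring this ≤ 0.120 gives R_L ≥ R_th(1/0.120 − 1) = 2.886 × 7.333 = 21.2 kΩ.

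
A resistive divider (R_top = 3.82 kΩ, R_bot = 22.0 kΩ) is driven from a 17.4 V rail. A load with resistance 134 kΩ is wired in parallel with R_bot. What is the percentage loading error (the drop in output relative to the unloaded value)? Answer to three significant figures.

2.37 %

The divider's output (Thévenin) resistance is R_top‖R_bot = 3.255 kΩ.
Fractional drop under load = R_th/(R_th + R_L) = 3.255 / (3.255 + 134) = 0.02371.
So the output falls by 2.37 %.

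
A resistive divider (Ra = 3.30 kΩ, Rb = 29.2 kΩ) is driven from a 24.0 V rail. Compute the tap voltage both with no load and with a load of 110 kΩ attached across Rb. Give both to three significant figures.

Unloaded: 21.6 V; loaded: 21.0 V

Open-circuit: V = 24.0 × 29.2/(3.30 + 29.2) = 21.6 V.
With the load, Rb becomes Rb‖R_L = 23.07 kΩ, so V = 24.0 × 23.07/26.37 = 21.0 V.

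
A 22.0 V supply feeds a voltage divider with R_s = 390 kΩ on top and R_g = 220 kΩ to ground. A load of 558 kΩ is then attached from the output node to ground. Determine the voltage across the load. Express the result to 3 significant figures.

The load sits in parallel with R_g: R_g‖R_L = (220 × 558) / (220 + 558) = 157.8 kΩ.
V_out = 22.0 × 157.8 / (390 + 157.8) = 22.0 × 157.8/547.8 = 6.34 V.

V_out ≈ 6.34 V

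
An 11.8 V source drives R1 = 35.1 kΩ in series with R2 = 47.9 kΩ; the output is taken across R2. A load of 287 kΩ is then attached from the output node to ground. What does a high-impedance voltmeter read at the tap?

The load sits in parallel with R2: R2‖R_L = (47.9 × 287) / (47.9 + 287) = 41.05 kΩ.
V_out = 11.8 × 41.05 / (35.1 + 41.05) = 11.8 × 41.05/76.15 = 6.36 V.

V_out ≈ 6.36 V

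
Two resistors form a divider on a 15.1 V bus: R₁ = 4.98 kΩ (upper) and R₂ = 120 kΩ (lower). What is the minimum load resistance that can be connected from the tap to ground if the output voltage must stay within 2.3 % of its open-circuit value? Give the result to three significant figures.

Output resistance R_th = R₁‖R₂ = (4.98 × 120)/125.0 = 4.782 kΩ.
The fractional drop is R_th/(R_th + R_L); requiring this ≤ 0.0230 gives R_L ≥ R_th(1/0.0230 − 1) = 4.782 × 42.48 = 203 kΩ.

R_L(min) ≈ 203 kΩ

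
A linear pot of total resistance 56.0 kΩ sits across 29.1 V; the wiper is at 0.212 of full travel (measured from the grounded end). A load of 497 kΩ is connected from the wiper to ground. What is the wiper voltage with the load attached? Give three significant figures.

V ≈ 6.06 V

The wiper splits the pot into (1−α)R = 44.13 kΩ above and αR = 11.87 kΩ below.
Lower section ‖ load = 11.60 kΩ.
V_wiper = 29.1 × 11.60/(44.13 + 11.60) = 6.06 V.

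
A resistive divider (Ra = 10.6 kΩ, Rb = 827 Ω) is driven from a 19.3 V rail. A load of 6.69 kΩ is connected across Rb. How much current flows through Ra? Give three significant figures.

Rb‖R_L = 736.0 Ω, so the source sees Ra + Rb‖R_L = 11340 Ω.
I = 19.3 V / 11340 Ω = 1.70 mA.

I ≈ 1.70 mA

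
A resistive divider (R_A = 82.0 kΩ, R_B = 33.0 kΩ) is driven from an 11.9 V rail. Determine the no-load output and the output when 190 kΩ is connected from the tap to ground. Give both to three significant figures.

Open-circuit: V = 11.9 × 33.0/(82.0 + 33.0) = 3.41 V.
With the load, R_B becomes R_B‖R_L = 28.12 kΩ, so V = 11.9 × 28.12/110.1 = 3.04 V.

Unloaded: 3.41 V; loaded: 3.04 V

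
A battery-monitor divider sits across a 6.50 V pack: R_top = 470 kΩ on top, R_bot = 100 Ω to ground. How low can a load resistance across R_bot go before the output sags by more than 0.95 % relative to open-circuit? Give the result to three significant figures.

R_L(min) ≈ 10.4 kΩ

Output resistance R_th = R_top‖R_bot = (470000 × 100)/470100 = 99.98 Ω.
The fractional drop is R_th/(R_th + R_L); requiring this ≤ 0.00950 gives R_L ≥ R_th(1/0.00950 − 1) = 99.98 × 104.3 = 10.4 kΩ.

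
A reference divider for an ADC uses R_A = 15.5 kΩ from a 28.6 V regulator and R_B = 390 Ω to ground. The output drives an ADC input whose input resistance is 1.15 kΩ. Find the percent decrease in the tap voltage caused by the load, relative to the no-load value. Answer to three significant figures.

24.9 %

The divider's output (Thévenin) resistance is R_A‖R_B = 380.4 Ω.
Fractional drop under load = R_th/(R_th + R_L) = 380.4 / (380.4 + 1150) = 0.2486.
So the output falls by 24.9 %.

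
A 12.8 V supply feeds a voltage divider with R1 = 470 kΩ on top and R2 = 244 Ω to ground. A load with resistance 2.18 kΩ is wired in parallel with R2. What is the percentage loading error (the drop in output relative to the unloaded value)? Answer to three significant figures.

Unloaded V = 12.8 × 244/470200 = 0.0066417 V.
Loaded: R2‖R_L = 219.4 Ω, giving V = 12.8 × 219.4/470200 = 0.0059734 V.
Drop = (0.0066417 − 0.0059734) / 0.0066417 = 10.1 %.

10.1 %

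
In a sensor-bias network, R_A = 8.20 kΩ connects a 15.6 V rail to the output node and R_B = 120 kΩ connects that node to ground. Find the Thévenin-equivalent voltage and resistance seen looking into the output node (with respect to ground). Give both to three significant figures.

V_th = 14.6 V, R_th = 7.68 kΩ

V_th is the open-circuit tap voltage: 15.6 × 120/(8.20 + 120) = 14.6 V.
With the supply zeroed, R_A and R_B appear in parallel from the tap: R_th = R_A‖R_B = (8.20 × 120)/128.2 = 7.68 kΩ.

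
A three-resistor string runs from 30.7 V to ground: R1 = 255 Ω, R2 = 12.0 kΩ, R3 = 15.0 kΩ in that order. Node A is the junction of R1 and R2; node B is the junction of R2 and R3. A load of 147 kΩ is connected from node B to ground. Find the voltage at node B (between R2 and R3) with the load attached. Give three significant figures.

V ≈ 16.2 V

At node B, R3 is in parallel with the load: R3‖R_L = 13610 Ω.
Below node A the resistance is R2 + (R3‖R_L) = 25610 Ω, so V_A = 30.7 × 25610/25870 = 30.40 V.
Then V_B = V_A × (R3‖R_L)/(R2 + R3‖R_L) = 30.40 × 13610/25610 = 16.2 V.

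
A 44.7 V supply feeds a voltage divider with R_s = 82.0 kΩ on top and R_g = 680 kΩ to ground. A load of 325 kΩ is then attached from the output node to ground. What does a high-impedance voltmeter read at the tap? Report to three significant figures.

V_out ≈ 32.6 V

The load sits in parallel with R_g: R_g‖R_L = (680 × 325) / (680 + 325) = 219.9 kΩ.
V_out = 44.7 × 219.9 / (82.0 + 219.9) = 44.7 × 219.9/301.9 = 32.6 V.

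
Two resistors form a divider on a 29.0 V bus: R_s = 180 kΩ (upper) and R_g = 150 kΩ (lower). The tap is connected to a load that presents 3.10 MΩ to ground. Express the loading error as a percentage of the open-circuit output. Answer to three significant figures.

2.57 %

The divider's output (Thévenin) resistance is R_s‖R_g = 81.82 kΩ.
Fractional drop under load = R_th/(R_th + R_L) = 81.82 / (81.82 + 3100) = 0.02571.
So the output falls by 2.57 %.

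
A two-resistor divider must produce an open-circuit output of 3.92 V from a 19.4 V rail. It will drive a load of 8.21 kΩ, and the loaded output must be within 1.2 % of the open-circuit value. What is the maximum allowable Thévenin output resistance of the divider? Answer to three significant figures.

Loading drop = R_th/(R_th + R_L) ≤ 0.0120, so R_th ≤ R_L · ε/(1−ε) = 8.21 kΩ × 0.0120/0.9880 = 99.7 Ω.

R_th ≤ 99.7 Ω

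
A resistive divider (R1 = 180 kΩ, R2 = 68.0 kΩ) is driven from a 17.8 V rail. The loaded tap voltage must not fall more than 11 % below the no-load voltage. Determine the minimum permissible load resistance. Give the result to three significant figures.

Output resistance R_th = R1‖R2 = (180 × 68.0)/248.0 = 49.35 kΩ.
The fractional drop is R_th/(R_th + R_L); requiring this ≤ 0.110 gives R_L ≥ R_th(1/0.110 − 1) = 49.35 × 8.091 = 399 kΩ.

R_L(min) ≈ 399 kΩ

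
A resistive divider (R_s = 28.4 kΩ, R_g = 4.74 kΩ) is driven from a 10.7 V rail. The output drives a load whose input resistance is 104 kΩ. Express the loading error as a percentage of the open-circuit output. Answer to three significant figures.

The divider's output (Thévenin) resistance is R_s‖R_g = 4.062 kΩ.
Fractional drop under load = R_th/(R_th + R_L) = 4.062 / (4.062 + 104) = 0.03759.
So the output falls by 3.76 %.

3.76 %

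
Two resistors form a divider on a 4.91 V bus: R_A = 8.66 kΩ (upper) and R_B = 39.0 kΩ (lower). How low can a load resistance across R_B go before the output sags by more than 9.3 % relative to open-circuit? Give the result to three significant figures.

Output resistance R_th = R_A‖R_B = (8.66 × 39.0)/47.66 = 7.086 kΩ.
The fractional drop is R_th/(R_th + R_L); requiring this ≤ 0.0930 gives R_L ≥ R_th(1/0.0930 − 1) = 7.086 × 9.753 = 69.1 kΩ.

R_L(min) ≈ 69.1 kΩ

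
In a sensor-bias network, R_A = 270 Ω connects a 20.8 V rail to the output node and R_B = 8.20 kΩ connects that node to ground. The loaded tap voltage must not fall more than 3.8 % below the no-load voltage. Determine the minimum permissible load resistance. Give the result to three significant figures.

R_L(min) ≈ 6.62 kΩ

Output resistance R_th = R_A‖R_B = (270 × 8200)/8470 = 261.4 Ω.
The fractional drop is R_th/(R_th + R_L); requiring this ≤ 0.0380 gives R_L ≥ R_th(1/0.0380 − 1) = 261.4 × 25.32 = 6.62 kΩ.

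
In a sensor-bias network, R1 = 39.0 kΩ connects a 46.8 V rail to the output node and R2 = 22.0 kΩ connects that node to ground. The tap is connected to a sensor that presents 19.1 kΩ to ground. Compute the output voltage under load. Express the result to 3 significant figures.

V_out ≈ 9.72 V

The load sits in parallel with R2: R2‖R_L = (22.0 × 19.1) / (22.0 + 19.1) = 10.22 kΩ.
V_out = 46.8 × 10.22 / (39.0 + 10.22) = 46.8 × 10.22/49.22 = 9.72 V.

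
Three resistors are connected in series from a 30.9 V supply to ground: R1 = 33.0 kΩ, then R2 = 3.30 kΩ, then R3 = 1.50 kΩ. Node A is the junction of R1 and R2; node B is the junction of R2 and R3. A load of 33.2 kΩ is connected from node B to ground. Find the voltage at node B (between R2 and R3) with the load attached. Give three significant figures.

At node B, R3 is in parallel with the load: R3‖R_L = 1.435 kΩ.
Below node A the resistance is R2 + (R3‖R_L) = 4.735 kΩ, so V_A = 30.9 × 4.735/37.74 = 3.877 V.
Then V_B = V_A × (R3‖R_L)/(R2 + R3‖R_L) = 3.877 × 1.435/4.735 = 1.18 V.

V ≈ 1.18 V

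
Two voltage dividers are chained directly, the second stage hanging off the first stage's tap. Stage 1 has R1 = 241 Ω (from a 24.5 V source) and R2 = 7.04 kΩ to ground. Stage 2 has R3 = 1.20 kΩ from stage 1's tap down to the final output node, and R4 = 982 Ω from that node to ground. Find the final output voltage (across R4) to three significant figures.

Stage 2 presents R3+R4 = 2182 Ω as a load on stage 1's tap.
Stage 1's lower leg becomes R2‖(R3+R4) = 1666 Ω, so V_mid = 24.5 × 1666/1907 = 21.40 V.
Stage 2 is itself unloaded: V_out = V_mid × R4/(R3+R4) = 21.40 × 982/2182 = 9.63 V.

V_out ≈ 9.63 V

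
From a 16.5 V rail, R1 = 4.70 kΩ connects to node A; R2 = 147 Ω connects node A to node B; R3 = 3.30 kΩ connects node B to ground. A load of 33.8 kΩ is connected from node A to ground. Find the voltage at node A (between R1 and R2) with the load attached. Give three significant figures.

Below node A the series string R2+R3 = 3447 Ω sits in parallel with the 33800 Ω load: 3128 Ω.
V_A = 16.5 × 3128/(4700 + 3128) = 6.59 V.

V ≈ 6.59 V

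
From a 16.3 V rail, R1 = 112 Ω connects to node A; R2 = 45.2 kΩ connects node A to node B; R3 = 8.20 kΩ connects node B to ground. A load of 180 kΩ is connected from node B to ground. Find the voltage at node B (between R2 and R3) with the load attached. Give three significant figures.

V ≈ 2.40 V

At node B, R3 is in parallel with the load: R3‖R_L = 7843 Ω.
Below node A the resistance is R2 + (R3‖R_L) = 53040 Ω, so V_A = 16.3 × 53040/53150 = 16.27 V.
Then V_B = V_A × (R3‖R_L)/(R2 + R3‖R_L) = 16.27 × 7843/53040 = 2.40 V.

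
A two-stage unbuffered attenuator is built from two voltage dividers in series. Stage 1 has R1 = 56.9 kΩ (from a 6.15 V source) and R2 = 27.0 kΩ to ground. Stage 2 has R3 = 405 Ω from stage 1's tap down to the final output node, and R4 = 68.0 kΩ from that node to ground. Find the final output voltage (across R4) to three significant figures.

Stage 2 presents R3+R4 = 68400 Ω as a load on stage 1's tap.
Stage 1's lower leg becomes R2‖(R3+R4) = 19360 Ω, so V_mid = 6.15 × 19360/76260 = 1.561 V.
Stage 2 is itself unloaded: V_out = V_mid × R4/(R3+R4) = 1.561 × 68000/68400 = 1.55 V.

V_out ≈ 1.55 V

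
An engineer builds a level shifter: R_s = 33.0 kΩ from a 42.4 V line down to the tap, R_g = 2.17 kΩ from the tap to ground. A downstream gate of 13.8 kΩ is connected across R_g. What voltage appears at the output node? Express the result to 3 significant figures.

V_out ≈ 2.28 V

The load sits in parallel with R_g: R_g‖R_L = (2.17 × 13.8) / (2.17 + 13.8) = 1.875 kΩ.
V_out = 42.4 × 1.875 / (33.0 + 1.875) = 42.4 × 1.875/34.88 = 2.28 V.
(Unloaded it would have been 2.62 V.)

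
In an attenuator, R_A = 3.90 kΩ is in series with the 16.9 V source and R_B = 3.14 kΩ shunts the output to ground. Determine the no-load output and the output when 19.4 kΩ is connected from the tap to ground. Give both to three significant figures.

Unloaded: 7.54 V; loaded: 6.92 V

Open-circuit: V = 16.9 × 3.14/(3.90 + 3.14) = 7.54 V.
With the load, R_B becomes R_B‖R_L = 2.703 kΩ, so V = 16.9 × 2.703/6.603 = 6.92 V.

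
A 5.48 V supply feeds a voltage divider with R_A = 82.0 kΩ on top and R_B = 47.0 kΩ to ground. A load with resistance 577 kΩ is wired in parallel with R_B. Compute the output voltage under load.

V_out ≈ 1.90 V

The load sits in parallel with R_B: R_B‖R_L = (47.0 × 577) / (47.0 + 577) = 43.46 kΩ.
V_out = 5.48 × 43.46 / (82.0 + 43.46) = 5.48 × 43.46/125.5 = 1.90 V.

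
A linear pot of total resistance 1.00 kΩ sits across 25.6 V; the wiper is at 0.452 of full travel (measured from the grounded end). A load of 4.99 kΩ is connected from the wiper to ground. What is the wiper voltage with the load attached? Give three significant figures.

The wiper splits the pot into (1−α)R = 548.0 Ω above and αR = 452.0 Ω below.
Lower section ‖ load = 414.5 Ω.
V_wiper = 25.6 × 414.5/(548.0 + 414.5) = 11.0 V.

V ≈ 11.0 V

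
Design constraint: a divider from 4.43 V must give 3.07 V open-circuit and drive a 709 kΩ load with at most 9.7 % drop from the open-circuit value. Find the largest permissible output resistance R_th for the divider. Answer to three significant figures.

R_th ≤ 76.2 kΩ

Loading drop = R_th/(R_th + R_L) ≤ 0.0970, so R_th ≤ R_L · ε/(1−ε) = 709 kΩ × 0.0970/0.9030 = 76.2 kΩ.
(Any R1, R2 with R2/(R1+R2) = 0.693 and R1‖R2 ≤ 76.2 kΩ will meet the spec.)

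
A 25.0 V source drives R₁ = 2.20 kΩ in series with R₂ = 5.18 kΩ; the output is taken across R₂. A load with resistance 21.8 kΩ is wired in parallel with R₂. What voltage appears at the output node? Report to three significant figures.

V_out ≈ 16.4 V

The load sits in parallel with R₂: R₂‖R_L = (5.18 × 21.8) / (5.18 + 21.8) = 4.185 kΩ.
V_out = 25.0 × 4.185 / (2.20 + 4.185) = 25.0 × 4.185/6.385 = 16.4 V.
(Unloaded it would have been 17.5 V.)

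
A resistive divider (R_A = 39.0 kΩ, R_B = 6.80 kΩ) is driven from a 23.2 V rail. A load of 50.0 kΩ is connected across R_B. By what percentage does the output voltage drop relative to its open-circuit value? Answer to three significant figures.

Unloaded V = 23.2 × 6.80/45.80 = 3.4445 V.
Loaded: R_B‖R_L = 5.986 kΩ, giving V = 23.2 × 5.986/44.99 = 3.0870 V.
Drop = (3.4445 − 3.0870) / 3.4445 = 10.4 %.

10.4 %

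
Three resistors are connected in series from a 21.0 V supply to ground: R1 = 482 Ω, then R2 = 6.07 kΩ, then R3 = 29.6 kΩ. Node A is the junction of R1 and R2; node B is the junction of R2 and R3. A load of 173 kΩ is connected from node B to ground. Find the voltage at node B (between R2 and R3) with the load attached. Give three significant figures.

At node B, R3 is in parallel with the load: R3‖R_L = 25280 Ω.
Below node A the resistance is R2 + (R3‖R_L) = 31350 Ω, so V_A = 21.0 × 31350/31830 = 20.68 V.
Then V_B = V_A × (R3‖R_L)/(R2 + R3‖R_L) = 20.68 × 25280/31350 = 16.7 V.

V ≈ 16.7 V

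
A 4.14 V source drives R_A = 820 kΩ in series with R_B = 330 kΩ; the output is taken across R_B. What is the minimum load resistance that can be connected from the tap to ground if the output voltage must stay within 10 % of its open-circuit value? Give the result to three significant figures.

Output resistance R_th = R_A‖R_B = (820 × 330)/1150 = 235.3 kΩ.
The fractional drop is R_th/(R_th + R_L); requiring this ≤ 0.100 gives R_L ≥ R_th(1/0.100 − 1) = 235.3 × 9.000 = 2.12 MΩ.

R_L(min) ≈ 2.12 MΩ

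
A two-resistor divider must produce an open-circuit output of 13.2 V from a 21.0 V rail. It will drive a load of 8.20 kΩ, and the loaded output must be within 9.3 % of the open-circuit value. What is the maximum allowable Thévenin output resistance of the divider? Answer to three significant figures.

Loading drop = R_th/(R_th + R_L) ≤ 0.0930, so R_th ≤ R_L · ε/(1−ε) = 8.20 kΩ × 0.0930/0.9070 = 841 Ω.
(Any R1, R2 with R2/(R1+R2) = 0.629 and R1‖R2 ≤ 841 Ω will meet the spec.)

R_th ≤ 841 Ω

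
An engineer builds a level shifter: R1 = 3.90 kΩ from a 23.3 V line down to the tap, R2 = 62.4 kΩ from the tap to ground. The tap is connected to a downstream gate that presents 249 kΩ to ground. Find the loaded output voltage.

The load sits in parallel with R2: R2‖R_L = (62.4 × 249) / (62.4 + 249) = 49.90 kΩ.
V_out = 23.3 × 49.90 / (3.90 + 49.90) = 23.3 × 49.90/53.80 = 21.6 V.

V_out ≈ 21.6 V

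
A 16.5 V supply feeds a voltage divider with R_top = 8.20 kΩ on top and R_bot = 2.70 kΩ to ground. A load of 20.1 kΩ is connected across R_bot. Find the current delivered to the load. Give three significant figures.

R_bot‖R_L = 2.380 kΩ; V_out = 16.5 × 2.380/10.58 = 3.712 V.
I_L = V_out / R_L = 3.712 / 20.1 kΩ = 0.185 mA.

I_L ≈ 0.185 mA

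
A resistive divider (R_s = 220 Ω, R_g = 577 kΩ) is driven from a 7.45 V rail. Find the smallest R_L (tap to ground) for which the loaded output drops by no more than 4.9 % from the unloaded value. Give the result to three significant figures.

Output resistance R_th = R_s‖R_g = (220 × 577000)/577200 = 219.9 Ω.
The fractional drop is R_th/(R_th + R_L); requiring this ≤ 0.0490 gives R_L ≥ R_th(1/0.0490 − 1) = 219.9 × 19.41 = 4.27 kΩ.

R_L(min) ≈ 4.27 kΩ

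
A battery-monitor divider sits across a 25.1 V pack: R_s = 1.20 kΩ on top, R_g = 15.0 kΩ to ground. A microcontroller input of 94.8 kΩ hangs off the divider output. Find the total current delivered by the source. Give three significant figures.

R_g‖R_L = 12.95 kΩ, so the source sees R_s + R_g‖R_L = 14.15 kΩ.
I = 25.1 V / 14.15 kΩ = 1.77 mA.

I ≈ 1.77 mA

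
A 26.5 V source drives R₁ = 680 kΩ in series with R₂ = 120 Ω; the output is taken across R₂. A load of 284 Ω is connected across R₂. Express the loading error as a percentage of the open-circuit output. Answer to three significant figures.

29.7 %

Unloaded V = 26.5 × 120/680100 = 0.004676 V.
Loaded: R₂‖R_L = 84.36 Ω, giving V = 26.5 × 84.36/680100 = 0.003287 V.
Drop = (0.004676 − 0.003287) / 0.004676 = 29.7 %.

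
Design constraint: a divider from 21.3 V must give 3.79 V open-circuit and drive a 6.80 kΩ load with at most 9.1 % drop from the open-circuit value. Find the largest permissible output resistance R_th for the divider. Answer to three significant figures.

Loading drop = R_th/(R_th + R_L) ≤ 0.0910, so R_th ≤ R_L · ε/(1−ε) = 6.80 kΩ × 0.0910/0.9090 = 681 Ω.
(Any R1, R2 with R2/(R1+R2) = 0.178 and R1‖R2 ≤ 681 Ω will meet the spec.)

R_th ≤ 681 Ω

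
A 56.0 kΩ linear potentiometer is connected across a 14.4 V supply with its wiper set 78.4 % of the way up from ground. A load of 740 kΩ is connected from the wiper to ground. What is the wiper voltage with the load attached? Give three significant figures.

V ≈ 11.1 V

The wiper splits the pot into (1−α)R = 12.10 kΩ above and αR = 43.90 kΩ below.
Lower section ‖ load = 41.45 kΩ.
V_wiper = 14.4 × 41.45/(12.10 + 41.45) = 11.1 V.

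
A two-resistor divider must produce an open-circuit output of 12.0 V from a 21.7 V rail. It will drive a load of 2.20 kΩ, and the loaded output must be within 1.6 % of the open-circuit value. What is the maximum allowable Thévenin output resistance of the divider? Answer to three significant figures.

Loading drop = R_th/(R_th + R_L) ≤ 0.0160, so R_th ≤ R_L · ε/(1−ε) = 2.20 kΩ × 0.0160/0.9840 = 35.8 Ω.
(Any R1, R2 with R2/(R1+R2) = 0.553 and R1‖R2 ≤ 35.8 Ω will meet the spec.)

R_th ≤ 35.8 Ω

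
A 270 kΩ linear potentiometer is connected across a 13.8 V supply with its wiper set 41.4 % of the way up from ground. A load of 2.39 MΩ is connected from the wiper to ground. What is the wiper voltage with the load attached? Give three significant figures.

The wiper splits the pot into (1−α)R = 158.2 kΩ above and αR = 111.8 kΩ below.
Lower section ‖ load = 106.8 kΩ.
V_wiper = 13.8 × 106.8/(158.2 + 106.8) = 5.56 V.

V ≈ 5.56 V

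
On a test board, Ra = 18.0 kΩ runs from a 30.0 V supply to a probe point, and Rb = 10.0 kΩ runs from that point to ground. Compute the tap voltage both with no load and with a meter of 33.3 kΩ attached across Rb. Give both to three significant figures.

Open-circuit: V = 30.0 × 10.0/(18.0 + 10.0) = 10.7 V.
With the load, Rb becomes Rb‖R_L = 7.691 kΩ, so V = 30.0 × 7.691/25.69 = 8.98 V.

Unloaded: 10.7 V; loaded: 8.98 V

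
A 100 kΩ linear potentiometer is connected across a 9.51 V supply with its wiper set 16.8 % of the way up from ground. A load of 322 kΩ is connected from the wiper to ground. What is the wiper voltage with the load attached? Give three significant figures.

The wiper splits the pot into (1−α)R = 83.20 kΩ above and αR = 16.80 kΩ below.
Lower section ‖ load = 15.97 kΩ.
V_wiper = 9.51 × 15.97/(83.20 + 15.97) = 1.53 V.

V ≈ 1.53 V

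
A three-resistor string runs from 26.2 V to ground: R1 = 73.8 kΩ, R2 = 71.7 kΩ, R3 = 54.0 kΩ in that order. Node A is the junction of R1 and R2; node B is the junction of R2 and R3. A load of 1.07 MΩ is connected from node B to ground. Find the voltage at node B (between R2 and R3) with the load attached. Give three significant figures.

V ≈ 6.84 V

At node B, R3 is in parallel with the load: R3‖R_L = 51.41 kΩ.
Below node A the resistance is R2 + (R3‖R_L) = 123.1 kΩ, so V_A = 26.2 × 123.1/196.9 = 16.38 V.
Then V_B = V_A × (R3‖R_L)/(R2 + R3‖R_L) = 16.38 × 51.41/123.1 = 6.84 V.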